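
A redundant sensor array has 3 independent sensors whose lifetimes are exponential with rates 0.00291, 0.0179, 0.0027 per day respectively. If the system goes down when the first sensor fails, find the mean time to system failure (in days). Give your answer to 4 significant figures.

42.54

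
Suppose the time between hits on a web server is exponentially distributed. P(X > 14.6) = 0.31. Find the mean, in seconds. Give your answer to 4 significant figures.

12.47

e^(−λ·14.6) = 0.31 ⇒ λ = −ln(0.31)/14.6 = 0.080218.
Mean = 1/λ = 12.466 seconds.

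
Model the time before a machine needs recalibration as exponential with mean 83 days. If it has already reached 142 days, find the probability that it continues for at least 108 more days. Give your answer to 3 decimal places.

0.272

The rate is λ = 1/83 = 0.0120482 per day.
The exponential is memoryless, so the remaining time is again Exp(λ): the condition X > 142 is irrelevant.
P(X > 108) = e^(−1.3012) ≈ 0.272.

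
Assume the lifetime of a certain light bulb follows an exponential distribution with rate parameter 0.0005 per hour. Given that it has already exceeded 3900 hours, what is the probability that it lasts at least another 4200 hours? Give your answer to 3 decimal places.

0.122

The exponential is memoryless, so the remaining time is again Exp(λ): the condition X > 3900 is irrelevant.
P(X > 4200) = e^(−2.1) ≈ 0.122.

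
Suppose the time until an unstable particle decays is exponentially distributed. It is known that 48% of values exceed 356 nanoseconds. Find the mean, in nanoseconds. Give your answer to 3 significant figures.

485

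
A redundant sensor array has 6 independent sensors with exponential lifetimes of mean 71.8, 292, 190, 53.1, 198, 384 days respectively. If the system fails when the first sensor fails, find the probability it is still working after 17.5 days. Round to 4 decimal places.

The first failure time is exponential with rate Σλ_i = 1/71.8 + 1/292 + 1/190 + 1/53.1 + 1/198 + 1/384 = 0.0491025 per day.
P(min > 17.5) = e^(−0.0491025·17.5) = e^(−0.85929) ≈ 0.4235.

0.4235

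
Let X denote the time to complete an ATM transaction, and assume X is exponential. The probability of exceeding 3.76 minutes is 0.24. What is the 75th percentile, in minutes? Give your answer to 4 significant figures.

e^(−λ·3.76) = 0.24 ⇒ λ = −ln(0.24)/3.76 = 0.379552.
75th percentile: 1 − e^(−λt) = 0.75, t = −ln(0.25)/λ = 3.65245 minutes.

3.652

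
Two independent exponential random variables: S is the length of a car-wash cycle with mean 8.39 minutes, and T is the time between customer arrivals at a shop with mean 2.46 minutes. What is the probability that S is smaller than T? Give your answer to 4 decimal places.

0.2267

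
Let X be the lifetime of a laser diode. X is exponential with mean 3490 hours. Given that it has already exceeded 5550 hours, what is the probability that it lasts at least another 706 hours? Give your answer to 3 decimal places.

0.817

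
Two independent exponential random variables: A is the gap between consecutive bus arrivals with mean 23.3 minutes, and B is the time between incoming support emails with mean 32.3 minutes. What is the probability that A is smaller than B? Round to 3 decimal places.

λ_1 = 1/23.3 = 0.0429185, λ_2 = 1/32.3 = 0.0309598.
For independent exponentials, P(A < B) = λ_1/(λ_1+λ_2) = 0.0429185/0.0738782 ≈ 0.581.

0.581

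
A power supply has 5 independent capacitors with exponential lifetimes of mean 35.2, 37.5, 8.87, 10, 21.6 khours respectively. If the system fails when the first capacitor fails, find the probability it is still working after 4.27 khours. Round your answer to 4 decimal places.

0.2615

The first failure time is exponential with rate Σλ_i = 1/35.2 + 1/37.5 + 1/8.87 + 1/10 + 1/21.6 = 0.314112 per khour.
P(min > 4.27) = e^(−0.314112·4.27) = e^(−1.3413) ≈ 0.2615.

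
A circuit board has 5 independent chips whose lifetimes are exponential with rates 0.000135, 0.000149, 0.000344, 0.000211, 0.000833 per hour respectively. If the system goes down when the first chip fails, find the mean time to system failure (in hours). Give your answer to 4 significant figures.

The time to first failure is exponential with rate Σλ = 0.000135 + 0.000149 + 0.000344 + 0.000211 + 0.000833 = 0.001672.
E[min] = 1/Σλ = 1/0.001672 = 598.086 hours.

598.1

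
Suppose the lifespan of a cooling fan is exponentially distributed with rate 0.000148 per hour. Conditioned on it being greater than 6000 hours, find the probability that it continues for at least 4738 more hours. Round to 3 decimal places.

The exponential is memoryless, so the remaining time is again Exp(λ): the condition X > 6000 is irrelevant.
P(X > 4738) = e^(−0.70122) ≈ 0.496.

0.496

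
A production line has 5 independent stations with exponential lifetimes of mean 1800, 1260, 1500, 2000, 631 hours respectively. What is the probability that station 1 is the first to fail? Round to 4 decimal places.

0.1355

Rates: λ_i = 1/mean_i → 0.000555556, 0.000793651, 0.000666667, 0.0005, 0.00158479; Σλ = 0.00410066.
P(station 1 first) = λ_1/Σλ = 0.000555556/0.00410066 ≈ 0.1355.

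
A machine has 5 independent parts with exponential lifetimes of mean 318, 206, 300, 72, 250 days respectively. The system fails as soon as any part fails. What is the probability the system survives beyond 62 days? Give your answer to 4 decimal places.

0.1634

The first failure time is exponential with rate Σλ_i = 1/318 + 1/206 + 1/300 + 1/72 + 1/250 = 0.0292212 per day.
P(min > 62) = e^(−0.0292212·62) = e^(−1.8117) ≈ 0.1634.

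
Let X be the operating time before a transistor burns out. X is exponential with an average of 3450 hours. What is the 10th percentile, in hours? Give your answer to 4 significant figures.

The rate is λ = 1/3450 = 0.000289855 per hour.
Set 1 − e^(−λt) = 0.1, so t = −ln(0.9)/λ = 0.10536/0.000289855 ≈ 363.494 hours.

363.5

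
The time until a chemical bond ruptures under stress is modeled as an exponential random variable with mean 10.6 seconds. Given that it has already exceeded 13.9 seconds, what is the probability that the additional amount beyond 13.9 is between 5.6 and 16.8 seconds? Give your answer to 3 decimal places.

0.385

The rate is λ = 1/10.6 = 0.0943396 per second.
Memoryless: the residual past 13.9 is again Exp(λ).
P(5.6 < residual < 16.8) = e^(−λ·5.6) − e^(−λ·16.8) = 0.58961 − 0.20497 ≈ 0.385.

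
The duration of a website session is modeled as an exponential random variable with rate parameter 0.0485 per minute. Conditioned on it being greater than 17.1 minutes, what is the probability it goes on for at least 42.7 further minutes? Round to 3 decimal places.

The exponential is memoryless, so the remaining time is again Exp(λ): the condition X > 17.1 is irrelevant.
P(X > 42.7) = e^(−2.071) ≈ 0.126.

0.126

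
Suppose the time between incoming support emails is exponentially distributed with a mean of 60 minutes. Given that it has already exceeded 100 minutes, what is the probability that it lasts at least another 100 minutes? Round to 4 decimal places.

The rate is λ = 1/60 = 0.0166667 per minute.
The exponential is memoryless, so the remaining time is again Exp(λ): the condition X > 100 is irrelevant.
P(X > 100) = e^(−1.6667) ≈ 0.1889.

0.1889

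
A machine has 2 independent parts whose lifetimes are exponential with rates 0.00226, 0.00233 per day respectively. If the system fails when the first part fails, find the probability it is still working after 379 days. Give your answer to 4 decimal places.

The time to first failure is exponential with rate Σλ = 0.00226 + 0.00233 = 0.00459.
P(min > 379) = e^(−0.00459·379) = e^(−1.7396) ≈ 0.1756.

0.1756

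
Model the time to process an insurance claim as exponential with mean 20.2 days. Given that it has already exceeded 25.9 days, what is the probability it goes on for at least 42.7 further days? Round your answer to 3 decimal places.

0.121

The rate is λ = 1/20.2 = 0.049505 per day.
P(X > s+t | X > s) = e^(−λ(s+t))/e^(−λs) = e^(−λt), independent of s = 25.9.
P(X > 42.7) = e^(−2.1139) ≈ 0.121.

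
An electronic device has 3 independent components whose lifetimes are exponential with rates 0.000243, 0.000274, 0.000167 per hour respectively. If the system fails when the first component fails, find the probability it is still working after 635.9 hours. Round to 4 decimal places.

0.6473

The time to first failure is exponential with rate Σλ = 0.000243 + 0.000274 + 0.000167 = 0.000684.
P(min > 635.9) = e^(−0.000684·635.9) = e^(−0.43496) ≈ 0.6473.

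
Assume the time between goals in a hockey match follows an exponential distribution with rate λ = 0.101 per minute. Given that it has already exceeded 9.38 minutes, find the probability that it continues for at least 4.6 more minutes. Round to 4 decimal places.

The exponential is memoryless, so the remaining time is again Exp(λ): the condition X > 9.38 is irrelevant.
P(X > 4.6) = e^(−0.4646) ≈ 0.6284.

0.6284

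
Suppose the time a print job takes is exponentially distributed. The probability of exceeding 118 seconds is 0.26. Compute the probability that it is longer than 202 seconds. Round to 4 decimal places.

0.0997

e^(−λ·118) = 0.26 ⇒ λ = −ln(0.26)/118 = 0.0114159.
P(X > 202) = e^(−0.0114159·202) = e^(−2.306) ≈ 0.0997.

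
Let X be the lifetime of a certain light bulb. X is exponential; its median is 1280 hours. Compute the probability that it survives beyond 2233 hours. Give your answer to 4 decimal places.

0.2984

For an exponential, median = ln(2)/λ, so λ = ln 2 / 1280 = 0.000541521 per hour.
P(X > 2233) = e^(−λ·2233) = e^(−1.2092) ≈ 0.2984.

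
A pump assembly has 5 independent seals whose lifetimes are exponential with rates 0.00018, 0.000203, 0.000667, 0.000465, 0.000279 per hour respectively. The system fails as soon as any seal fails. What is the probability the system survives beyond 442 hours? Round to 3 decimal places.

The time to first failure is exponential with rate Σλ = 0.00018 + 0.000203 + 0.000667 + 0.000465 + 0.000279 = 0.001794.
P(min > 442) = e^(−0.001794·442) = e^(−0.79295) ≈ 0.453.

0.453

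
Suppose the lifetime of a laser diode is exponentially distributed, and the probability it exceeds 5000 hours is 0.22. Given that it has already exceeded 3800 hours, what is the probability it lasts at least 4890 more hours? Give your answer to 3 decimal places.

0.227

From e^(−λ·5000) = 0.22, λ = −ln(0.22)/5000 = 0.000302826.
Memoryless: P(X > 3800+4890 | X > 3800) = P(X > 4890) = e^(−0.000302826·4890) ≈ 0.227.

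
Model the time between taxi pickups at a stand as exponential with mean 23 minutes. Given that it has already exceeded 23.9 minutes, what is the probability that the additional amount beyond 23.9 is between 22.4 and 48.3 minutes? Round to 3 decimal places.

The rate is λ = 1/23 = 0.0434783 per minute.
Memoryless: the residual past 23.9 is again Exp(λ).
P(22.4 < residual < 48.3) = e^(−λ·22.4) − e^(−λ·48.3) = 0.37760 − 0.12246 ≈ 0.255.

0.255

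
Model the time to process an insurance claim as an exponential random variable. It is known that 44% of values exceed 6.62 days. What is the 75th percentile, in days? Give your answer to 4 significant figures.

11.18

e^(−λ·6.62) = 0.44 ⇒ λ = −ln(0.44)/6.62 = 0.124015.
75th percentile: 1 − e^(−λt) = 0.75, t = −ln(0.25)/λ = 11.1784 days.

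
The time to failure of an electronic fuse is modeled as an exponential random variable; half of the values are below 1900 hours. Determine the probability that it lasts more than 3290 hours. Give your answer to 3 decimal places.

For an exponential, median = ln(2)/λ, so λ = ln 2 / 1900 = 0.000364814 per hour.
P(X > 3290) = e^(−λ·3290) = e^(−1.2002) ≈ 0.301.

0.301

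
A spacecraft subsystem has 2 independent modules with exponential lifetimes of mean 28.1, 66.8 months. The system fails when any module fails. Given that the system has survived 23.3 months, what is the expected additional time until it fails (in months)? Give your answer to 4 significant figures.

19.78

First-failure rate Σλ = 1/28.1 + 1/66.8 = 0.0505572.
By memorylessness the expected residual is 1/Σλ = 19.7796 months, regardless of the 23.3 already elapsed.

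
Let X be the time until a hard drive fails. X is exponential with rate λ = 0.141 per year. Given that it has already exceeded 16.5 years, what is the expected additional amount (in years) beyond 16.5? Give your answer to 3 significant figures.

By memorylessness, the remaining amount past any threshold is again Exp(λ) with mean 1/λ = 7.0922 years.

7.09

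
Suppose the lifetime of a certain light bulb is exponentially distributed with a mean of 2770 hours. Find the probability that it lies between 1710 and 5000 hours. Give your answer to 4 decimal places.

The rate is λ = 1/2770 = 0.000361011 per hour.
P(1710 < X < 5000) = e^(−λ·1710) − e^(−λ·5000) = 0.53938 − 0.16447 ≈ 0.3749.

0.3749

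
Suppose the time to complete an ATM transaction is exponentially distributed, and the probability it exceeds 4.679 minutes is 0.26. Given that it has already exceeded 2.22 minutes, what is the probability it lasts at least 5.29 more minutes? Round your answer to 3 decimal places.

From e^(−λ·4.679) = 0.26, λ = −ln(0.26)/4.679 = 0.287898.
Memoryless: P(X > 2.22+5.29 | X > 2.22) = P(X > 5.29) = e^(−0.287898·5.29) ≈ 0.218.

0.218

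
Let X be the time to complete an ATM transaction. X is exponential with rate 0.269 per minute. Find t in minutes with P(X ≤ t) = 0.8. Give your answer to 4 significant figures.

Set 1 − e^(−λt) = 0.8, so t = −ln(0.2)/λ = 1.6094/0.269 ≈ 5.98304 minutes.

5.983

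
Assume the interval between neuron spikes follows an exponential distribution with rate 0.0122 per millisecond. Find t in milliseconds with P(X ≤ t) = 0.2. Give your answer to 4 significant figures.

18.29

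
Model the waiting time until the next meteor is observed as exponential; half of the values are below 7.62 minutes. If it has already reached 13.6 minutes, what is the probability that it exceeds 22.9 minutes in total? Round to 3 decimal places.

0.429

For an exponential, median = ln(2)/λ, so λ = ln 2 / 7.62 = 0.0909642 per minute.
P(X > s+t | X > s) = e^(−λ(s+t))/e^(−λs) = e^(−λt), independent of s = 13.6.
P(X > 9.3) = e^(−0.84597) ≈ 0.429.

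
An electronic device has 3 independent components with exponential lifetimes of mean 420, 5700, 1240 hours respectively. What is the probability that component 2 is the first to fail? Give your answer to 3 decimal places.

Rates: λ_i = 1/mean_i → 0.00238095, 0.000175439, 0.000806452; Σλ = 0.00336284.
P(component 2 first) = λ_2/Σλ = 0.000175439/0.00336284 ≈ 0.052.

0.052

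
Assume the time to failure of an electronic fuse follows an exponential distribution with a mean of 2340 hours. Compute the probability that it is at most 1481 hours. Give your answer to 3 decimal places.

0.469

The rate is λ = 1/2340 = 0.00042735 per hour.
P(X ≤ 1481) = 1 − e^(−λ·1481) = 1 − e^(−0.63291) ≈ 0.469.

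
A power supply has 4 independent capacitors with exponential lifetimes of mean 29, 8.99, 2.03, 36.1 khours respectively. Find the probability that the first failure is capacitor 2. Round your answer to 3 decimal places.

Rates: λ_i = 1/mean_i → 0.0344828, 0.111235, 0.492611, 0.0277008; Σλ = 0.666029.
P(capacitor 2 first) = λ_2/Σλ = 0.111235/0.666029 ≈ 0.167.

0.167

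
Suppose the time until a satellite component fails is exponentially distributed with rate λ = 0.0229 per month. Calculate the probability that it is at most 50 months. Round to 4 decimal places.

0.6818

P(X ≤ 50) = 1 − e^(−λ·50) = 1 − e^(−1.145) ≈ 0.6818.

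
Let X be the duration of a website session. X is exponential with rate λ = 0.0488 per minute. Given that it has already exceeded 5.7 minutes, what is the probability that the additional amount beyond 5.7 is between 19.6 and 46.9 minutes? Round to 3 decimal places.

0.283

Memoryless: the residual past 5.7 is again Exp(λ).
P(19.6 < residual < 46.9) = e^(−λ·19.6) − e^(−λ·46.9) = 0.38424 − 0.10140 ≈ 0.283.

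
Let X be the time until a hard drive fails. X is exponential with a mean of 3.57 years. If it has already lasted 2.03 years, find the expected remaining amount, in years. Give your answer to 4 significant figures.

3.570

The rate is λ = 1/3.57 = 0.280112 per year.
By memorylessness, the remaining amount past any threshold is again Exp(λ) with mean 1/λ = 3.57 years.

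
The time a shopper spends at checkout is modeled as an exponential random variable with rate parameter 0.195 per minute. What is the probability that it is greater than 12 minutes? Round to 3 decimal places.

0.096

P(X > 12) = e^(−λ·12) = e^(−2.34) ≈ 0.096.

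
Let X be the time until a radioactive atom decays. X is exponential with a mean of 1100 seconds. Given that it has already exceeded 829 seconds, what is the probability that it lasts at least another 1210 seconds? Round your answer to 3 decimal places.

0.333

The rate is λ = 1/1100 = 0.000909091 per second.
P(X > s+t | X > s) = e^(−λ(s+t))/e^(−λs) = e^(−λt), independent of s = 829.
P(X > 1210) = e^(−1.1) ≈ 0.333.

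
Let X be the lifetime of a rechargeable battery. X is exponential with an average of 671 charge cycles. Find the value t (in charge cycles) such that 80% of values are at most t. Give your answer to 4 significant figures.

1080

The rate is λ = 1/671 = 0.00149031 per charge cycle.
Set 1 − e^(−λt) = 0.8, so t = −ln(0.2)/λ = 1.6094/0.00149031 ≈ 1079.93 charge cycles.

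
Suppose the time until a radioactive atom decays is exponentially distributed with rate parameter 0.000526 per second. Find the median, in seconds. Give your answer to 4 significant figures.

Set 1 − e^(−λt) = 0.5, so t = −ln(0.5)/λ = 0.69315/0.000526 ≈ 1317.77 seconds.

1318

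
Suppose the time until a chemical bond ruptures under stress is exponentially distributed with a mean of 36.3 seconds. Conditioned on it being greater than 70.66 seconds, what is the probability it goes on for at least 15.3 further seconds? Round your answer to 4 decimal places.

0.6561

The rate is λ = 1/36.3 = 0.0275482 per second.
By the memoryless property, P(X > 70.66+15.3 | X > 70.66) = P(X > 15.3).
P(X > 15.3) = e^(−0.42149) ≈ 0.6561.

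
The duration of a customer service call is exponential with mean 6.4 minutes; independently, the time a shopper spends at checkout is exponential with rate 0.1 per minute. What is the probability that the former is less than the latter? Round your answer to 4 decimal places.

0.6098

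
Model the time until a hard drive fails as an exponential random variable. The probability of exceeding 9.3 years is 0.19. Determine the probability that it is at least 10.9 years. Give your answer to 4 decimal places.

e^(−λ·9.3) = 0.19 ⇒ λ = −ln(0.19)/9.3 = 0.178573.
P(X > 10.9) = e^(−0.178573·10.9) = e^(−1.9464) ≈ 0.1428.

0.1428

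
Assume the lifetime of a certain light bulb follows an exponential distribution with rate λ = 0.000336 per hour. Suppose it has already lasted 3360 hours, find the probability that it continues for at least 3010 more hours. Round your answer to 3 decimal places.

0.364

By the memoryless property, P(X > 3360+3010 | X > 3360) = P(X > 3010).
P(X > 3010) = e^(−1.0114) ≈ 0.364.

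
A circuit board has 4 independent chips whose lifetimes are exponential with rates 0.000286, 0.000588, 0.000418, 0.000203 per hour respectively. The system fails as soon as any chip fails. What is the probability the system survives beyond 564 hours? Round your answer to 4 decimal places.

The time to first failure is exponential with rate Σλ = 0.000286 + 0.000588 + 0.000418 + 0.000203 = 0.001495.
P(min > 564) = e^(−0.001495·564) = e^(−0.84318) ≈ 0.4303.

0.4303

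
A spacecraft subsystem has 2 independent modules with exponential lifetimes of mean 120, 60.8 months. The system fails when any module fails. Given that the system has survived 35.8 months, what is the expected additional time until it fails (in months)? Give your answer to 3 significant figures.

First-failure rate Σλ = 1/120 + 1/60.8 = 0.0247807.
By memorylessness the expected residual is 1/Σλ = 40.354 months, regardless of the 35.8 already elapsed.

40.4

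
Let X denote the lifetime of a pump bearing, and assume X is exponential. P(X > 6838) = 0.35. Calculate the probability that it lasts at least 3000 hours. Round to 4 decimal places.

0.6309

e^(−λ·6838) = 0.35 ⇒ λ = −ln(0.35)/6838 = 0.000153528.
P(X > 3000) = e^(−0.000153528·3000) = e^(−0.46058) ≈ 0.6309.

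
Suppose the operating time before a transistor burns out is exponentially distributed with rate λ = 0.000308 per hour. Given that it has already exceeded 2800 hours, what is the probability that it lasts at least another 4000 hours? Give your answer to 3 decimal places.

P(X > s+t | X > s) = e^(−λ(s+t))/e^(−λs) = e^(−λt), independent of s = 2800.
P(X > 4000) = e^(−1.232) ≈ 0.292.

0.292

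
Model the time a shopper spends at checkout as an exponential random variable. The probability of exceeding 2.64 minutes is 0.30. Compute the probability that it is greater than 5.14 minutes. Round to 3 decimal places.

0.096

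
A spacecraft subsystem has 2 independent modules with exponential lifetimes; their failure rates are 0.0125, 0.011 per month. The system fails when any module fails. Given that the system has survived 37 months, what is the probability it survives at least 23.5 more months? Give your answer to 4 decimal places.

Time to first failure ~ Exp(Σλ) with Σλ = 0.0235.
By memorylessness, P(T > 37+23.5 | T > 37) = P(T > 23.5) = e^(−0.0235·23.5) ≈ 0.5757.

0.5757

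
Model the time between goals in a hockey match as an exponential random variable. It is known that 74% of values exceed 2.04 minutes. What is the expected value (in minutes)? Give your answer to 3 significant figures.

6.78

e^(−λ·2.04) = 0.74 ⇒ λ = −ln(0.74)/2.04 = 0.147601.
Mean = 1/λ = 6.77504 minutes.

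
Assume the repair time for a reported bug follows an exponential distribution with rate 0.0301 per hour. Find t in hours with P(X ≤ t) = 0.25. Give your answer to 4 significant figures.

9.558

Set 1 − e^(−λt) = 0.25, so t = −ln(0.75)/λ = 0.28768/0.0301 ≈ 9.55754 hours.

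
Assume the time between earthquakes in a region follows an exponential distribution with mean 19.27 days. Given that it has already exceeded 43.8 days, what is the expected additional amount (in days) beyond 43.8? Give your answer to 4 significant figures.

19.27

The rate is λ = 1/19.27 = 0.0518941 per day.
By memorylessness, the remaining amount past any threshold is again Exp(λ) with mean 1/λ = 19.27 days.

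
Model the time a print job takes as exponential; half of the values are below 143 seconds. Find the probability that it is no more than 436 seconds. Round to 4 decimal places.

0.8792

For an exponential, median = ln(2)/λ, so λ = ln 2 / 143 = 0.00484718 per second.
P(X ≤ 436) = 1 − e^(−λ·436) = 1 − e^(−2.1134) ≈ 0.8792.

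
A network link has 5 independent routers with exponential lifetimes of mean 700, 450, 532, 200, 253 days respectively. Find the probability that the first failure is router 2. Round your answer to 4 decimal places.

Rates: λ_i = 1/mean_i → 0.00142857, 0.00222222, 0.0018797, 0.005, 0.00395257; Σλ = 0.0144831.
P(router 2 first) = λ_2/Σλ = 0.00222222/0.0144831 ≈ 0.1534.

0.1534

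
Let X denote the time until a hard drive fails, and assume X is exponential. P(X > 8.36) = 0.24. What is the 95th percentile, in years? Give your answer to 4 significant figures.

17.55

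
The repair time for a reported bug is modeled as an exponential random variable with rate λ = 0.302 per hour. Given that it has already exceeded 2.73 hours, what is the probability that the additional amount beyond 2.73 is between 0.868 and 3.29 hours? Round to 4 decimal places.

0.3992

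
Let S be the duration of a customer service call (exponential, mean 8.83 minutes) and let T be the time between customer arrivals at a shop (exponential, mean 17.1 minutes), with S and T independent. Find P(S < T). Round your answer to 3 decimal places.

λ_1 = 1/8.83 = 0.11325, λ_2 = 1/17.1 = 0.0584795.
For independent exponentials, P(S < T) = λ_1/(λ_1+λ_2) = 0.11325/0.17173 ≈ 0.659.

0.659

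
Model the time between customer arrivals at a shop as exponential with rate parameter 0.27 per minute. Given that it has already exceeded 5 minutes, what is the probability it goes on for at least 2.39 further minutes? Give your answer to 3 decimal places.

0.525

The exponential is memoryless, so the remaining time is again Exp(λ): the condition X > 5 is irrelevant.
P(X > 2.39) = e^(−0.6453) ≈ 0.525.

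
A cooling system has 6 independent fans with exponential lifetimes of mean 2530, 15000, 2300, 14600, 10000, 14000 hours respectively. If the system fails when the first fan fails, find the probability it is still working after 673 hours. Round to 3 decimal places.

0.465

The first failure time is exponential with rate Σλ_i = 1/2530 + 1/15000 + 1/2300 + 1/14600 + 1/10000 + 1/14000 = 0.00113663 per hour.
P(min > 673) = e^(−0.00113663·673) = e^(−0.76495) ≈ 0.465.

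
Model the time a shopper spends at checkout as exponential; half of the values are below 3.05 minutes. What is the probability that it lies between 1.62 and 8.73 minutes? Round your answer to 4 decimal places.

0.5545

For an exponential, median = ln(2)/λ, so λ = ln 2 / 3.05 = 0.227261 per minute.
P(1.62 < X < 8.73) = e^(−λ·1.62) − e^(−λ·8.73) = 0.69200 − 0.13752 ≈ 0.5545.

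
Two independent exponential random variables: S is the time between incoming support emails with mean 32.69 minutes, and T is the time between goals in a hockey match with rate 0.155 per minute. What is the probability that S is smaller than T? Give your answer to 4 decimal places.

0.1648

λ_1 = 1/32.69 = 0.0305904, λ_2 = 0.155.
For independent exponentials, P(S < T) = λ_1/(λ_1+λ_2) = 0.0305904/0.18559 ≈ 0.1648.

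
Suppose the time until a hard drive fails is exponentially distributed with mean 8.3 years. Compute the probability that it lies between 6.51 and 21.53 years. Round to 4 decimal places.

The rate is λ = 1/8.3 = 0.120482 per year.
P(6.51 < X < 21.53) = e^(−λ·6.51) − e^(−λ·21.53) = 0.45642 − 0.07472 ≈ 0.3817.

0.3817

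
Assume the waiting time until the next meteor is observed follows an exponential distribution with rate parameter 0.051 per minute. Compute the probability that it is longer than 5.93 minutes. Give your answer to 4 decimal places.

0.7390

P(X > 5.93) = e^(−λ·5.93) = e^(−0.30243) ≈ 0.7390.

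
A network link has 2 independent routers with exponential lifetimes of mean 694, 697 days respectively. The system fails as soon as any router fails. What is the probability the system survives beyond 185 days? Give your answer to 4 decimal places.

The first failure time is exponential with rate Σλ_i = 1/694 + 1/697 = 0.00287564 per day.
P(min > 185) = e^(−0.00287564·185) = e^(−0.53199) ≈ 0.5874.

0.5874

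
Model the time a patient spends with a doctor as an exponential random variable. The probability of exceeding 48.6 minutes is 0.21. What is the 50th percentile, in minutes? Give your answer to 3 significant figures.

21.6

e^(−λ·48.6) = 0.21 ⇒ λ = −ln(0.21)/48.6 = 0.0321121.
50th percentile: 1 − e^(−λt) = 0.5, t = −ln(0.5)/λ = 21.5852 minutes.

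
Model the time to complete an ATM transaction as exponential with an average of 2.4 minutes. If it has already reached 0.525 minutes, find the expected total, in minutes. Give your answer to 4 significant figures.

The rate is λ = 1/2.4 = 0.416667 per minute.
By memorylessness, E[X | X > 0.525] = 0.525 + 1/λ = 0.525 + 2.4 = 2.925 minutes.

2.925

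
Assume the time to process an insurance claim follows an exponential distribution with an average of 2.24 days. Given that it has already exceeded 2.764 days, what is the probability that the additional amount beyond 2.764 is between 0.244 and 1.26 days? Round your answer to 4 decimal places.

0.3270

The rate is λ = 1/2.24 = 0.446429 per day.
Memoryless: the residual past 2.764 is again Exp(λ).
P(0.244 < residual < 1.26) = e^(−λ·0.244) − e^(−λ·1.26) = 0.89679 − 0.56978 ≈ 0.3270.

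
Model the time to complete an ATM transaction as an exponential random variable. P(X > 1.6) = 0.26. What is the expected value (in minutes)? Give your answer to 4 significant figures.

e^(−λ·1.6) = 0.26 ⇒ λ = −ln(0.26)/1.6 = 0.841921.
Mean = 1/λ = 1.18776 minutes.

1.188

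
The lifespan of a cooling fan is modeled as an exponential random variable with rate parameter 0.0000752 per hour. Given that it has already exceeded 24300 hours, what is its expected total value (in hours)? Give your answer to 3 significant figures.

37600

By memorylessness, E[X | X > 24300] = 24300 + 1/λ = 24300 + 13297.9 = 37597.9 hours.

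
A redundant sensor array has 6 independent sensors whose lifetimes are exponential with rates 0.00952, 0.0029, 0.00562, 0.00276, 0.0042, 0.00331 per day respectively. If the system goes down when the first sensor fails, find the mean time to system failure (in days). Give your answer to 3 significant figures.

The time to first failure is exponential with rate Σλ = 0.00952 + 0.0029 + 0.00562 + 0.00276 + 0.0042 + 0.00331 = 0.02831.
E[min] = 1/Σλ = 1/0.02831 = 35.3232 days.

35.3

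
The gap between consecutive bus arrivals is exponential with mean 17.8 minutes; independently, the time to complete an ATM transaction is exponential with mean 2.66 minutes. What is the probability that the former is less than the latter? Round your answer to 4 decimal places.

λ_1 = 1/17.8 = 0.0561798, λ_2 = 1/2.66 = 0.37594.
For independent exponentials, P(the former < the latter) = λ_1/(λ_1+λ_2) = 0.0561798/0.43212 ≈ 0.1300.

0.1300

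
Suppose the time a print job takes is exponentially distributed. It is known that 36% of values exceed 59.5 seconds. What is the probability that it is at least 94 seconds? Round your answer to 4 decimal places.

e^(−λ·59.5) = 0.36 ⇒ λ = −ln(0.36)/59.5 = 0.0171706.
P(X > 94) = e^(−0.0171706·94) = e^(−1.614) ≈ 0.1991.

0.1991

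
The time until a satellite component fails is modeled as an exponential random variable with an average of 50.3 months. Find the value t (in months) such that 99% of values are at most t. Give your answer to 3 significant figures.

232

The rate is λ = 1/50.3 = 0.0198807 per month.
Set 1 − e^(−λt) = 0.99, so t = −ln(0.01)/λ = 4.6052/0.0198807 ≈ 231.64 months.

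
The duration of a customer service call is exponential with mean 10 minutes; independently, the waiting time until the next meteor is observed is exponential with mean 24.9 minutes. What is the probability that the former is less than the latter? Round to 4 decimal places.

0.7135

λ_1 = 1/10 = 0.1, λ_2 = 1/24.9 = 0.0401606.
For independent exponentials, P(the former < the latter) = λ_1/(λ_1+λ_2) = 0.1/0.140161 ≈ 0.7135.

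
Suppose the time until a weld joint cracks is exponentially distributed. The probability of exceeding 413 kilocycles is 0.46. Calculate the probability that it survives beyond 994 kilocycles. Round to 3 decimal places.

0.154

e^(−λ·413) = 0.46 ⇒ λ = −ln(0.46)/413 = 0.00188021.
P(X > 994) = e^(−0.00188021·994) = e^(−1.8689) ≈ 0.154.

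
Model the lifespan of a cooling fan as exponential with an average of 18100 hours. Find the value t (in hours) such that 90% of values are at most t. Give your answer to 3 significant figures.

The rate is λ = 1/18100 = 0.0000552486 per hour.
Set 1 − e^(−λt) = 0.9, so t = −ln(0.1)/λ = 2.3026/0.0000552486 ≈ 41676.8 hours.

41700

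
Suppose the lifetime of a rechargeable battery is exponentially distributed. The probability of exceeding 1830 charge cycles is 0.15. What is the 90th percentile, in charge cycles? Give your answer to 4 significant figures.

e^(−λ·1830) = 0.15 ⇒ λ = −ln(0.15)/1830 = 0.00103668.
90th percentile: 1 − e^(−λt) = 0.9, t = −ln(0.1)/λ = 2221.12 charge cycles.

2221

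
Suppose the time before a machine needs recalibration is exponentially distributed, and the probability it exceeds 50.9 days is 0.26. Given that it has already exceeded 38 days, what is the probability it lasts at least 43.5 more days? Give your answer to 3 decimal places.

0.316

From e^(−λ·50.9) = 0.26, λ = −ln(0.26)/50.9 = 0.0264651.
Memoryless: P(X > 38+43.5 | X > 38) = P(X > 43.5) = e^(−0.0264651·43.5) ≈ 0.316.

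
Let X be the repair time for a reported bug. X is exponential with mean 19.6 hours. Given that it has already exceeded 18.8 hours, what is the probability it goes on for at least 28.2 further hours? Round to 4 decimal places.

The rate is λ = 1/19.6 = 0.0510204 per hour.
By the memoryless property, P(X > 18.8+28.2 | X > 18.8) = P(X > 28.2).
P(X > 28.2) = e^(−1.4388) ≈ 0.2372.

0.2372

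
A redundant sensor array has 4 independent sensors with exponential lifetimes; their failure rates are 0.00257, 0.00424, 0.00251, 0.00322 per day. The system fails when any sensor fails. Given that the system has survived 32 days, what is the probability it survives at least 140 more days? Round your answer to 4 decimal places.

0.1728

Time to first failure ~ Exp(Σλ) with Σλ = 0.01254.
By memorylessness, P(T > 32+140 | T > 32) = P(T > 140) = e^(−0.01254·140) ≈ 0.1728.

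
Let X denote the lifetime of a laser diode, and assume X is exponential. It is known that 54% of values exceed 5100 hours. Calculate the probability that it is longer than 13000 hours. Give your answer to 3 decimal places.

0.208

e^(−λ·5100) = 0.54 ⇒ λ = −ln(0.54)/5100 = 0.000120821.
P(X > 13000) = e^(−0.000120821·13000) = e^(−1.5707) ≈ 0.208.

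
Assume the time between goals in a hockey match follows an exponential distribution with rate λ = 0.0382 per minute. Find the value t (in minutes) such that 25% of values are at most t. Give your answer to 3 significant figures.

Set 1 − e^(−λt) = 0.25, so t = −ln(0.75)/λ = 0.28768/0.0382 ≈ 7.53094 minutes.

7.53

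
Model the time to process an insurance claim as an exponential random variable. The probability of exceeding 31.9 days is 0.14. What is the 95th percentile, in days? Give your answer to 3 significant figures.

48.6

e^(−λ·31.9) = 0.14 ⇒ λ = −ln(0.14)/31.9 = 0.0616336.
95th percentile: 1 − e^(−λt) = 0.95, t = −ln(0.05)/λ = 48.6055 days.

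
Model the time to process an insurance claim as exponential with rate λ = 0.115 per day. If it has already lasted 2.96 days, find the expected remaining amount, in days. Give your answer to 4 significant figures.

8.696

By memorylessness, the remaining amount past any threshold is again Exp(λ) with mean 1/λ = 8.69565 days.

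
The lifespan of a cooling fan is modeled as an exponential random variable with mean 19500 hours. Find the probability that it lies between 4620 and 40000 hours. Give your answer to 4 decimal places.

The rate is λ = 1/19500 = 0.0000512821 per hour.
P(4620 < X < 40000) = e^(−λ·4620) − e^(−λ·40000) = 0.78905 − 0.12857 ≈ 0.6605.

0.6605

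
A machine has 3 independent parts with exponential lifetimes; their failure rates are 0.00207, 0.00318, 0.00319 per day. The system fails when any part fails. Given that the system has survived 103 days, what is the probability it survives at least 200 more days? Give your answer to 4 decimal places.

0.1849

Time to first failure ~ Exp(Σλ) with Σλ = 0.00844.
By memorylessness, P(T > 103+200 | T > 103) = P(T > 200) = e^(−0.00844·200) ≈ 0.1849.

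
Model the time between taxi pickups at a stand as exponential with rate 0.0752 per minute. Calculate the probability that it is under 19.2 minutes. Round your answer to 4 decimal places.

0.7640

P(X ≤ 19.2) = 1 − e^(−λ·19.2) = 1 − e^(−1.4438) ≈ 0.7640.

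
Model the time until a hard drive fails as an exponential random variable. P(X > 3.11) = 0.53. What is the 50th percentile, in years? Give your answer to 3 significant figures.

3.40

e^(−λ·3.11) = 0.53 ⇒ λ = −ln(0.53)/3.11 = 0.204141.
50th percentile: 1 − e^(−λt) = 0.5, t = −ln(0.5)/λ = 3.39543 years.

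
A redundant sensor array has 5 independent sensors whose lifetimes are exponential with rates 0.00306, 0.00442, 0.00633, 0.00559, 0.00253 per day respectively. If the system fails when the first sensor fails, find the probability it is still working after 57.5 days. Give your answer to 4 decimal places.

0.2834

The time to first failure is exponential with rate Σλ = 0.00306 + 0.00442 + 0.00633 + 0.00559 + 0.00253 = 0.02193.
P(min > 57.5) = e^(−0.02193·57.5) = e^(−1.261) ≈ 0.2834.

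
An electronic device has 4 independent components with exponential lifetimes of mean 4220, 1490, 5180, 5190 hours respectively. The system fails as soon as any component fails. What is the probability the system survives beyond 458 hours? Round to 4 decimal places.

0.5529

The first failure time is exponential with rate Σλ_i = 1/4220 + 1/1490 + 1/5180 + 1/5190 = 0.00129384 per hour.
P(min > 458) = e^(−0.00129384·458) = e^(−0.59258) ≈ 0.5529.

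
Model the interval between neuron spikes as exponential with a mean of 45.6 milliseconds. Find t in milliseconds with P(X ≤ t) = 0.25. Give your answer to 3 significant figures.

The rate is λ = 1/45.6 = 0.0219298 per millisecond.
Set 1 − e^(−λt) = 0.25, so t = −ln(0.75)/λ = 0.28768/0.0219298 ≈ 13.1183 milliseconds.

13.1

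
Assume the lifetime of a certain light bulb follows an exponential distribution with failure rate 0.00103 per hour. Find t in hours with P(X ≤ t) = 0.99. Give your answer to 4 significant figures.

4471

Set 1 − e^(−λt) = 0.99, so t = −ln(0.01)/λ = 4.6052/0.00103 ≈ 4471.04 hours.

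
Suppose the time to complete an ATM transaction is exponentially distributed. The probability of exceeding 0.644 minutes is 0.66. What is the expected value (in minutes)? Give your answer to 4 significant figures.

1.550

e^(−λ·0.644) = 0.66 ⇒ λ = −ln(0.66)/0.644 = 0.64521.
Mean = 1/λ = 1.54988 minutes.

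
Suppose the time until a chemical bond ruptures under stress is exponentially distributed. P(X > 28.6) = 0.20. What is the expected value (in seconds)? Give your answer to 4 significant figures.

17.77

e^(−λ·28.6) = 0.20 ⇒ λ = −ln(0.20)/28.6 = 0.0562741.
Mean = 1/λ = 17.7702 seconds.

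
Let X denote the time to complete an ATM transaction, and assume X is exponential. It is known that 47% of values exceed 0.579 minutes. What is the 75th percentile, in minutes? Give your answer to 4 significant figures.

1.063

e^(−λ·0.579) = 0.47 ⇒ λ = −ln(0.47)/0.579 = 1.30401.
75th percentile: 1 − e^(−λt) = 0.75, t = −ln(0.25)/λ = 1.0631 minutes.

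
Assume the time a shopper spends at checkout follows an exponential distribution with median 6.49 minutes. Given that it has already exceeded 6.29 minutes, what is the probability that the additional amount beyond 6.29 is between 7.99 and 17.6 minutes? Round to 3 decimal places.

0.273

For an exponential, median = ln(2)/λ, so λ = ln 2 / 6.49 = 0.106802 per minute.
Memoryless: the residual past 6.29 is again Exp(λ).
P(7.99 < residual < 17.6) = e^(−λ·7.99) − e^(−λ·17.6) = 0.42599 − 0.15263 ≈ 0.273.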